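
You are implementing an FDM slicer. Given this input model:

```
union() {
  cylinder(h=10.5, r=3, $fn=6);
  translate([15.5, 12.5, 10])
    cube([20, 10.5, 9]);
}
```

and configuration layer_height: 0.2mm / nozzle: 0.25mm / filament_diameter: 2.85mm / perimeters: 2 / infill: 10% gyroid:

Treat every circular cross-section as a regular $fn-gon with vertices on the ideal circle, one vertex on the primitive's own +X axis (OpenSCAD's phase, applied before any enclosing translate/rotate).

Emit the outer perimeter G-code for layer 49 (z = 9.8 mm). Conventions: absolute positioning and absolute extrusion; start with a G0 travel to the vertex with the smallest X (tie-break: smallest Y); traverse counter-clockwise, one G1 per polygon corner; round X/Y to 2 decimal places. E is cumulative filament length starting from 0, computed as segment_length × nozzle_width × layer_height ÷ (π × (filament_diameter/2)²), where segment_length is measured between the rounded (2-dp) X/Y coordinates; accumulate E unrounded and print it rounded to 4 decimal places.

G0 X-3.00 Y0.00 Z9.80
G1 X-1.50 Y-2.60 E0.0235
G1 X1.50 Y-2.60 E0.0470
G1 X3.00 Y0.00 E0.0706
G1 X1.50 Y2.60 E0.0941
G1 X-1.50 Y2.60 E0.1176
G1 X-3.00 Y0.00 E0.1411

At z = 9.8 mm: the cylinder: section is a regular 6-gon, circumradius r=3; the cube at (15.5, 12.5) is absent (z outside [10, 19]); Combining (union): only the r=3 cylinder is present, so the union is just that shape — 1 connected region. The outline is a single polygon with 6 vertices. Extrusion per mm of travel: 0.25 × 0.2 / (π × 1.425²) = 0.007838. Accumulating E over each segment gives final E = 0.1411.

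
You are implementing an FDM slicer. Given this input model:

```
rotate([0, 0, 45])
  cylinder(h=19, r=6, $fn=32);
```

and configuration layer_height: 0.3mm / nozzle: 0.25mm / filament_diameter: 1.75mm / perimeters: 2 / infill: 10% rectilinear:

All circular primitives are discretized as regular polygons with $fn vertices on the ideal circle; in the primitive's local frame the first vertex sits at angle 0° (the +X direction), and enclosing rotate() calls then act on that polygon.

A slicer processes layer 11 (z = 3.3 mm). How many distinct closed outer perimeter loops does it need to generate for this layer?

At z = 3.3 mm: the cylinder: section is a regular 32-gon, circumradius r=6; (rotated 45° about Z; rotation is an isometry so areas/perimeters/island counts are preserved). The result has 1 disconnected region.

1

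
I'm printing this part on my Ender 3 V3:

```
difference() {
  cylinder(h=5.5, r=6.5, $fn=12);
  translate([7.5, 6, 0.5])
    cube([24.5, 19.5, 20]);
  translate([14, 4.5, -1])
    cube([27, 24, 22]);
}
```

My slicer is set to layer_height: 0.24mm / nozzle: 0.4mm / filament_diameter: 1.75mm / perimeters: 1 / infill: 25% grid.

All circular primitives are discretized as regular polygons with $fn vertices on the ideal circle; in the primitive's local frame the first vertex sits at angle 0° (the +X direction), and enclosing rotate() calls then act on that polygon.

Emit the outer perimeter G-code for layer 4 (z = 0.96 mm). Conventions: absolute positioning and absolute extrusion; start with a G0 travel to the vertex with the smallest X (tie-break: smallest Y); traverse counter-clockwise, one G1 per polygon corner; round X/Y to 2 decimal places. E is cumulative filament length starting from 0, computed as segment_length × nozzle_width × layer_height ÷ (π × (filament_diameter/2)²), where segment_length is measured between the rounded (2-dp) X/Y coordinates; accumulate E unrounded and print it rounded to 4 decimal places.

At z = 0.96 mm: the r=6.5 cylinder contributes a regular 12-gon of circumradius 6.5; the 24.5×19.5 cube at (7.5, 6) contributes its full rectangle; the cube at (14, 4.5) (footprint 27×24) is included at this height; Taking the first minus the rest: starting from the r=6.5 cylinder, the 24.5×19.5 cube at (7.5, 6) misses the remaining region (no effect); the 27×24 cube at (14, 4.5) misses the remaining region (no effect) — 1 connected region. The outline is a single polygon with 12 vertices. Extrusion per mm of travel: 0.4 × 0.24 / (π × 0.875²) = 0.039912. Accumulating E over each segment gives final E = 1.6116.

G0 X-6.50 Y0.00 Z0.96
G1 X-5.63 Y-3.25 E0.1343
G1 X-3.25 Y-5.63 E0.2686
G1 X0.00 Y-6.50 E0.4029
G1 X3.25 Y-5.63 E0.5372
G1 X5.63 Y-3.25 E0.6715
G1 X6.50 Y0.00 E0.8058
G1 X5.63 Y3.25 E0.9401
G1 X3.25 Y5.63 E1.0744
G1 X0.00 Y6.50 E1.2087
G1 X-3.25 Y5.63 E1.3430
G1 X-5.63 Y3.25 E1.4773
G1 X-6.50 Y0.00 E1.6116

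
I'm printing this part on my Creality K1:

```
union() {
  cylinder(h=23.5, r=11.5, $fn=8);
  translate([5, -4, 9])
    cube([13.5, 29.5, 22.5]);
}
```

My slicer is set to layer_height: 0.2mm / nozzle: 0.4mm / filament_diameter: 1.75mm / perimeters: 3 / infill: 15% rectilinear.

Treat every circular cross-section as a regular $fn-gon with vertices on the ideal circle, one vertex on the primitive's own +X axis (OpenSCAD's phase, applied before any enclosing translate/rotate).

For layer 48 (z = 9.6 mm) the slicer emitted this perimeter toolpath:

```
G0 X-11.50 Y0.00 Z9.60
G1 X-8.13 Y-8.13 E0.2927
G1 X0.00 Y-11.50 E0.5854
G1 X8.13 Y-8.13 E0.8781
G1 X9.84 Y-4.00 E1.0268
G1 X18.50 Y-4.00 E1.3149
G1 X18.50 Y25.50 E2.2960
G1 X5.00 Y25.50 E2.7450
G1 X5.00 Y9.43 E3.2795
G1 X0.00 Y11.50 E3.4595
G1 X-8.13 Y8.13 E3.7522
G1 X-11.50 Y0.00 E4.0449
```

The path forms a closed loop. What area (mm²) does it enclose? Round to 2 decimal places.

Apply the shoelace formula to the sequence of (X, Y) vertices; enclosed area = 708.37 mm².

708.37 mm²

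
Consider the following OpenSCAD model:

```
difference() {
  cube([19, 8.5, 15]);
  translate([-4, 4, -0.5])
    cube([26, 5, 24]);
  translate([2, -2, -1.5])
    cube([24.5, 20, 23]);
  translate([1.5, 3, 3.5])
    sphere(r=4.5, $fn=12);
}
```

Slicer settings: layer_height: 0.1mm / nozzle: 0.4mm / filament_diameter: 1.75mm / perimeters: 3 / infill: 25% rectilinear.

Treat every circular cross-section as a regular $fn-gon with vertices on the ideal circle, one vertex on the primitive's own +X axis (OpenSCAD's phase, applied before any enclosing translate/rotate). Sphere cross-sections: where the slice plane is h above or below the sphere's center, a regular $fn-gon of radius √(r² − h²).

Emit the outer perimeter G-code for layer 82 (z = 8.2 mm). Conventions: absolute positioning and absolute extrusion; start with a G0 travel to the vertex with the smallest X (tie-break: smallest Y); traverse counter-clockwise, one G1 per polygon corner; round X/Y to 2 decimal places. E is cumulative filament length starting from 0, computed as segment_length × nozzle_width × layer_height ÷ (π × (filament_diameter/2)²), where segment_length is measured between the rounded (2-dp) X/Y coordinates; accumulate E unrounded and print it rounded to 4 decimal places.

G0 X0.00 Y0.00 Z8.20
G1 X2.00 Y0.00 E0.0333
G1 X2.00 Y4.00 E0.0998
G1 X0.00 Y4.00 E0.1330
G1 X0.00 Y0.00 E0.1996

At z = 8.2 mm: the cube is present — its section is the full 19×8.5 rectangle; the cube at (-4, 4) is present — its section is the full 26×5 rectangle; the 24.5×20 cube at (2, -2) contributes its full rectangle; the sphere at (1.5, 3) is not intersected at this z (|z−center|=4.700 > r=4.5); Taking the first minus the rest: starting from the 19×8.5 cube, the 26×5 cube at (-4, 4) partially overlaps it — only the 85.50 mm² overlap (of its 130.00 mm²) is removed, clipping the outline; the 24.5×20 cube at (2, -2) partially overlaps it — only the 68.00 mm² overlap (of its 490.00 mm²) is removed, clipping the outline — 1 connected region. The outline is a single polygon with 4 vertices. Extrusion per mm of travel: 0.4 × 0.1 / (π × 0.875²) = 0.016630. Accumulating E over each segment gives final E = 0.1996.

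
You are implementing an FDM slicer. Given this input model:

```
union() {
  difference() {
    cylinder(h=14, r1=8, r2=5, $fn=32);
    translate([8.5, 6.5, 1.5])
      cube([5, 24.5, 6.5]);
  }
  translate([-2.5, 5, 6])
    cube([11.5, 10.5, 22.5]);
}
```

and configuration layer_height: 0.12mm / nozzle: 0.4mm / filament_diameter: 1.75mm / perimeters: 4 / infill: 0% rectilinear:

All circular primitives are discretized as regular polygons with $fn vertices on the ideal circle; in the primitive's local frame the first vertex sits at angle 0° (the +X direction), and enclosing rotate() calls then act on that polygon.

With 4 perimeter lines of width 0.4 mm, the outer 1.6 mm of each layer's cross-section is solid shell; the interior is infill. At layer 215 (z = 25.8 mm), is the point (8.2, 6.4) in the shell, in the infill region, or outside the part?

At z = 25.8 mm: the cone is not intersected at this z (z outside [0, 14]); the cube at (8.5, 6.5) is absent (z outside [1.5, 8]); Taking the first minus the rest: the first operand is absent here, so nothing remains; the cube at (-2.5, 5) (footprint 11.5×10.5) is included at this height; Combining (union): only the 11.5×10.5 cube at (-2.5, 5) is present, so the union is just that shape — 1 connected region. Overall, the cross-section is a single solid region. The nearest boundary edge runs (9.00, 5.00)→(9.00, 15.50); distance from the point to it = 0.80 mm. The point is inside the cross-section, 0.80 mm from the nearest boundary — within the 1.6 mm shell band (4 × 0.4).

shell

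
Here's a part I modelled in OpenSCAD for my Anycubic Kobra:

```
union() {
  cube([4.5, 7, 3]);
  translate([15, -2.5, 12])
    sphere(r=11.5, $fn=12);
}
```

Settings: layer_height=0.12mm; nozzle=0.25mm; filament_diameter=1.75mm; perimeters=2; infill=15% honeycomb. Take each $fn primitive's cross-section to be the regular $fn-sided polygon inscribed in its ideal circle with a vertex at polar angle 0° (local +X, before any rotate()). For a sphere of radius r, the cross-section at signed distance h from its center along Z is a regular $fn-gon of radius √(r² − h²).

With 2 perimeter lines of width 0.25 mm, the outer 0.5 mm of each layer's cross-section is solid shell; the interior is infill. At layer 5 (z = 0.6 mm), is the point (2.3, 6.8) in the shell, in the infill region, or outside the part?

shell

At z = 0.6 mm: the cube is present — its section is the full 4.5×7 rectangle; the sphere at (15, -2.5): section is a regular 12-gon, circumradius = √(r²−h²) = √(11.5²−11.4²) = 1.513; Merging all regions: the 2 present regions are separate (no shared area or edge), so areas and boundary lengths simply add and each stays a separate island — 2 connected regions. Overall, the cross-section has 2 separate islands. The nearest boundary edge runs (0.00, 7.00)→(4.50, 7.00); distance from the point to it = 0.20 mm. (Shell/infill is judged within the island containing the point — the largest one.) The point is inside the cross-section, 0.20 mm from the nearest boundary — within the 0.5 mm shell band (2 × 0.25).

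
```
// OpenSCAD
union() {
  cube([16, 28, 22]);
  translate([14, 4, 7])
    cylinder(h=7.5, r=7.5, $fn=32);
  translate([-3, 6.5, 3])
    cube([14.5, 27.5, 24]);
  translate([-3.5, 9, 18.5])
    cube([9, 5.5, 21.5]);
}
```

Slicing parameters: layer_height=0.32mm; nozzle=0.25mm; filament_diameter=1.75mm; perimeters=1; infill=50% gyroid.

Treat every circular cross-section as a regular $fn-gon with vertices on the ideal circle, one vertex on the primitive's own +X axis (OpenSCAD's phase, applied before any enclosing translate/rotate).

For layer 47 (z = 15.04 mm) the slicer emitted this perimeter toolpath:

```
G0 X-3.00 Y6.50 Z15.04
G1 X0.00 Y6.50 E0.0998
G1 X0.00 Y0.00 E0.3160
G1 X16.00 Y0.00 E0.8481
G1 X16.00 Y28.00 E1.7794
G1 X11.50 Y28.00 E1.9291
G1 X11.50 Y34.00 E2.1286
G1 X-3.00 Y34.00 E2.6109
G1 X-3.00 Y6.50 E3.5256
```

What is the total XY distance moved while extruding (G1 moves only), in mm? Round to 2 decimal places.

106.00 mm

Sum the Euclidean lengths of each G1 segment: total = 106.00 mm.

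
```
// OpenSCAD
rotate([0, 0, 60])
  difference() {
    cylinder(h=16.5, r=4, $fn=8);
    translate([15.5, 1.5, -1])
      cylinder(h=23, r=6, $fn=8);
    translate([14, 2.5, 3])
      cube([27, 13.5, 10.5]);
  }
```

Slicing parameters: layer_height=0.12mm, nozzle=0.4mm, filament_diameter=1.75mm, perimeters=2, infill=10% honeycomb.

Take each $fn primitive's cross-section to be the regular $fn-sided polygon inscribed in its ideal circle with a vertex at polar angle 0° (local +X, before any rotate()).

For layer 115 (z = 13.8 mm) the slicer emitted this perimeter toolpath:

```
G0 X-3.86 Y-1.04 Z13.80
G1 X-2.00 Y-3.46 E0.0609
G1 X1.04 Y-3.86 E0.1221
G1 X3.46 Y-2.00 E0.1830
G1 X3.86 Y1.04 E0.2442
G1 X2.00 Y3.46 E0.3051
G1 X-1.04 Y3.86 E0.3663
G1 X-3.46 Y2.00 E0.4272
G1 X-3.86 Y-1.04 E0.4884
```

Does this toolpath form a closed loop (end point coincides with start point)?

yes

Start point (G0): (-3.86, -1.04). End point (last G1): the path returns to the start — closed.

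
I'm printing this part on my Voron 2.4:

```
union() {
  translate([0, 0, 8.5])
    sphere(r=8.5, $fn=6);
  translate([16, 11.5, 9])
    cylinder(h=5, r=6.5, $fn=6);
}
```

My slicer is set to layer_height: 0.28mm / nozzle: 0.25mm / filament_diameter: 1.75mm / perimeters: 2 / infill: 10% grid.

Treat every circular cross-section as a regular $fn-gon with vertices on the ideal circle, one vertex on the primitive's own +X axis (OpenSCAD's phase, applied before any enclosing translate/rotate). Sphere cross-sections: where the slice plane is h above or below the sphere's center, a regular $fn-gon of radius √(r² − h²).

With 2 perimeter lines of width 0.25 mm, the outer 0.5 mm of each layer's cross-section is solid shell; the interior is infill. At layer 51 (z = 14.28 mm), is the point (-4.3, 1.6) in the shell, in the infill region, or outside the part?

infill

At z = 14.28 mm: the r=8.5 sphere slices to a regular 6-gon of circumradius 6.232 (√(r²−h²) with h=5.78 from center); the cylinder at (16, 11.5) is absent (z outside [9, 14]); Merging all regions: only the r=8.5 sphere is present, so the union is just that shape — 1 connected region. Overall, the cross-section is a single solid region. The nearest boundary edge runs (-3.12, 5.40)→(-6.23, 0.00); distance from the point to it = 0.87 mm. The point is inside the cross-section and 0.87 mm from the nearest boundary — more than the 0.5 mm shell width (2 × 0.25), so it's in the infill interior.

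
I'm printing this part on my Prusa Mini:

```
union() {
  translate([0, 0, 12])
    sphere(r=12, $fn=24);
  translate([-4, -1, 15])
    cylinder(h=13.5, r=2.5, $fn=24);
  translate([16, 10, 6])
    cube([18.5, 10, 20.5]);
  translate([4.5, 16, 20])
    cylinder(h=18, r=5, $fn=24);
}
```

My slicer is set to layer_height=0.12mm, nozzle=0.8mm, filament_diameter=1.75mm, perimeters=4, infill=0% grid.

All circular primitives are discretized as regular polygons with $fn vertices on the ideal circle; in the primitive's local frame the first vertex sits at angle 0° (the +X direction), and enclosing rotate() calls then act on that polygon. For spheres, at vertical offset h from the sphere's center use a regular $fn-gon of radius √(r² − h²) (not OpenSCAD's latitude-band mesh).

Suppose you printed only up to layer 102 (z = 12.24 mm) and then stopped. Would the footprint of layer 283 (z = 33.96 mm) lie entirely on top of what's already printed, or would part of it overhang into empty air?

part overhangs

Compare the two slices. At z = 12.24: the r=12 sphere slices to a regular 24-gon of circumradius 11.998 (√(r²−h²) with h=0.24 from center) (area = (24/2)·11.998²·sin(360°/24) = 447.06 mm²); the cylinder at (-4, -1) is absent (z outside [15, 28.5]); the 18.5×10 cube at (16, 10) contributes its full rectangle (area 185.00 mm²); the cylinder at (4.5, 16) does not reach this height (z outside [20, 38]); Combining (union): the 2 present regions are separate (no shared area or edge), so areas and boundary lengths simply add and each stays a separate island — area = 632.06 mm². At z = 33.96: the sphere is not intersected at this z (|z−center|=21.960 > r=12); the cylinder at (-4, -1) is absent (z outside [15, 28.5]); the cube at (16, 10) is not intersected at this z (z outside [6, 26.5]); the cylinder at (4.5, 16): section is a regular 24-gon, circumradius r=5 (area = (24/2)·5.000²·sin(360°/24) = 77.65 mm²); Taking the union: only the r=5 cylinder at (4.5, 16) is present, so the union is just that shape — area = 77.65 mm². Checking containment: at z = 33.96 the cross-section extends beyond the z = 12.24 cross-section by about 77.11 mm².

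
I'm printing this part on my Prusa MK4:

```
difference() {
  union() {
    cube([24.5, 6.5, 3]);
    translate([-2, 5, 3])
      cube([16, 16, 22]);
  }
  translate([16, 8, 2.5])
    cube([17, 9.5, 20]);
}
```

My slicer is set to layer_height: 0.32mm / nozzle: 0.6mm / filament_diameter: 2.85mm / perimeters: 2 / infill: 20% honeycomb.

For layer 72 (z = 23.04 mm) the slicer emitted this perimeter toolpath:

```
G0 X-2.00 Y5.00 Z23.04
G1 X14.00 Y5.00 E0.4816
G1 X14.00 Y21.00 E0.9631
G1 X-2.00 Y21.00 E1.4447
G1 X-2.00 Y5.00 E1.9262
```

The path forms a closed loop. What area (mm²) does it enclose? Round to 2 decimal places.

256.00 mm²

Apply the shoelace formula to the sequence of (X, Y) vertices; enclosed area = 256.00 mm².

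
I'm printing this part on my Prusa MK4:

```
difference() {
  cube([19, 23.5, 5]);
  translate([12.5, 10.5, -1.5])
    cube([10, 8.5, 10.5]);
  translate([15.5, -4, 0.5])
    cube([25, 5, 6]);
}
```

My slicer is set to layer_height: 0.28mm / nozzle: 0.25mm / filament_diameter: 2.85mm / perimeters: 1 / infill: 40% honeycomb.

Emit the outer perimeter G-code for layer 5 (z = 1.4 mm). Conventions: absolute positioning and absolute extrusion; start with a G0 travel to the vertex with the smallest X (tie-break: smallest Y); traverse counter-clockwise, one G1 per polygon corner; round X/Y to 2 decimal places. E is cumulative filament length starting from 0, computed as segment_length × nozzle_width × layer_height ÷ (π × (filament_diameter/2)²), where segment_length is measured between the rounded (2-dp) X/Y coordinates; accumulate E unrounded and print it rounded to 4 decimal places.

At z = 1.4 mm: the cube (footprint 19×23.5) is included at this height; the cube at (12.5, 10.5) is present — its section is the full 10×8.5 rectangle; the cube at (15.5, -4) (footprint 25×5) is included at this height; Taking the first minus the rest: starting from the 19×23.5 cube, the 10×8.5 cube at (12.5, 10.5) partially overlaps it — only the 55.25 mm² overlap (of its 85.00 mm²) is removed, clipping the outline; the 25×5 cube at (15.5, -4) partially overlaps it — only the 3.50 mm² overlap (of its 125.00 mm²) is removed, clipping the outline — 1 connected region. The outline is a single polygon with 10 vertices. Extrusion per mm of travel: 0.25 × 0.28 / (π × 1.425²) = 0.010973. Accumulating E over each segment gives final E = 1.0753.

G0 X0.00 Y0.00 Z1.40
G1 X15.50 Y0.00 E0.1701
G1 X15.50 Y1.00 E0.1811
G1 X19.00 Y1.00 E0.2195
G1 X19.00 Y10.50 E0.3237
G1 X12.50 Y10.50 E0.3950
G1 X12.50 Y19.00 E0.4883
G1 X19.00 Y19.00 E0.5596
G1 X19.00 Y23.50 E0.6090
G1 X0.00 Y23.50 E0.8175
G1 X0.00 Y0.00 E1.0753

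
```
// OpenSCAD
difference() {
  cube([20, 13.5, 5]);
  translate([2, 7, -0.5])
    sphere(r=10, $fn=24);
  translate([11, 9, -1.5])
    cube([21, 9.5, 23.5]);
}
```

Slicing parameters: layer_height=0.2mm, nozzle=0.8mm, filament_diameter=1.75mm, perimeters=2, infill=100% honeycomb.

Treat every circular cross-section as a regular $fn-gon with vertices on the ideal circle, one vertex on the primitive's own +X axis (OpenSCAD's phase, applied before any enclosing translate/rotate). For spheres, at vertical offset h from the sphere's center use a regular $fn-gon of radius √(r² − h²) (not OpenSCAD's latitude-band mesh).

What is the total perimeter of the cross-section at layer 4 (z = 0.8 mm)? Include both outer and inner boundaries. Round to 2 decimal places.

At z = 0.8 mm: the 20×13.5 cube contributes its full rectangle (perimeter 67.00 mm); the sphere at (2, 7): section is a regular 24-gon, circumradius = √(r²−h²) = √(10²−1.3²) = 9.915 (perimeter = 2·24·9.915·sin(180°/24) = 62.12 mm); the 21×9.5 cube at (11, 9) contributes its full rectangle (perimeter 61.00 mm); Subtracting the remaining from the first: starting from the 20×13.5 cube, the r=10 sphere at (2, 7) partially overlaps it — only the 148.73 mm² overlap (of its 305.33 mm²) is removed, clipping the outline; the 21×9.5 cube at (11, 9) partially overlaps it — only the 39.75 mm² overlap (of its 199.50 mm²) is removed, clipping the outline — boundary = 45.26 mm. Overall, the cross-section has 2 separate islands. Total boundary length (outer) = 45.26 mm.

45.26 mm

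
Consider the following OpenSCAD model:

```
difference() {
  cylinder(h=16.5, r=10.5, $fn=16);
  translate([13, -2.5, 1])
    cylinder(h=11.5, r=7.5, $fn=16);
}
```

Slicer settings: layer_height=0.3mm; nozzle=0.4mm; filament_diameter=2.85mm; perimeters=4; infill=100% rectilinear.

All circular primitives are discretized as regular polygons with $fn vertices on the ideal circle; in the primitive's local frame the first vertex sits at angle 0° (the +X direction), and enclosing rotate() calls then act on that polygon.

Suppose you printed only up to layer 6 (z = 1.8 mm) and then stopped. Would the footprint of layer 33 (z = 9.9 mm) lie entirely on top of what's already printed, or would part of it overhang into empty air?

Compare the two slices. At z = 1.8: the r=10.5 cylinder contributes a regular 16-gon of circumradius 10.5 (area = (16/2)·10.500²·sin(360°/16) = 337.53 mm²); the r=7.5 cylinder at (13, -2.5) contributes a regular 16-gon of circumradius 7.5 (area = (16/2)·7.500²·sin(360°/16) = 172.21 mm²); Subtracting the remaining from the first: starting from the r=10.5 cylinder (337.53 mm²), the r=7.5 cylinder at (13, -2.5) partially overlaps it — only the 36.05 mm² overlap (of its 172.21 mm²) is removed, clipping the outline — area = 301.48 mm². At z = 9.9: the r=10.5 cylinder gives a regular 16-gon of circumradius 10.5 (constant along its height) (area = (16/2)·10.500²·sin(360°/16) = 337.53 mm²); the cylinder at (13, -2.5): section is a regular 16-gon, circumradius r=7.5 (area = (16/2)·7.500²·sin(360°/16) = 172.21 mm²); Subtracting the remaining from the first: starting from the r=10.5 cylinder (337.53 mm²), the r=7.5 cylinder at (13, -2.5) partially overlaps it — only the 36.05 mm² overlap (of its 172.21 mm²) is removed, clipping the outline — area = 301.48 mm². Checking containment: the cross-section at z = 9.9 is a subset of the cross-section at z = 1.8.

entirely on top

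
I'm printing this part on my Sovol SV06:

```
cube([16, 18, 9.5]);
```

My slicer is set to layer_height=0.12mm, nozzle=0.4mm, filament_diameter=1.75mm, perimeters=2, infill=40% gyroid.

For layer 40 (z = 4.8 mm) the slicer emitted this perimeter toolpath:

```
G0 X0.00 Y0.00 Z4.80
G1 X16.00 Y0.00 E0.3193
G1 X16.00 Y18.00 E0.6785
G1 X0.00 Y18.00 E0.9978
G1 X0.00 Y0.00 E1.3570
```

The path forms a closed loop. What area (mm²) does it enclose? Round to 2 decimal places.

288.00 mm²

Apply the shoelace formula to the sequence of (X, Y) vertices; enclosed area = 288.00 mm².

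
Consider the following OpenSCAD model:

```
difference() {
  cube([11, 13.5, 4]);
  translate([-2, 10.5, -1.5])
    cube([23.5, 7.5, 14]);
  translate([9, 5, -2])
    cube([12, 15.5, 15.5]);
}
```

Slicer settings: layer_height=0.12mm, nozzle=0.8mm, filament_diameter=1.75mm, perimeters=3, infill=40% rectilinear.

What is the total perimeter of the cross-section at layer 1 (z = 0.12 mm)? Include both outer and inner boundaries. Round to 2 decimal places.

At z = 0.12 mm: the cube (footprint 11×13.5) is included at this height (perimeter 49.00 mm); the cube at (-2, 10.5) is present — its section is the full 23.5×7.5 rectangle (perimeter 62.00 mm); the cube at (9, 5) (footprint 12×15.5) is included at this height (perimeter 55.00 mm); Subtracting the remaining from the first: starting from the 11×13.5 cube, the 23.5×7.5 cube at (-2, 10.5) partially overlaps it — only the 33.00 mm² overlap (of its 176.25 mm²) is removed, clipping the outline; the 12×15.5 cube at (9, 5) partially overlaps it — only the 11.00 mm² overlap (of its 186.00 mm²) is removed, clipping the outline — boundary = 43.00 mm. Overall, the cross-section is a single solid region. Total boundary length (outer) = 43.00 mm.

43.00 mm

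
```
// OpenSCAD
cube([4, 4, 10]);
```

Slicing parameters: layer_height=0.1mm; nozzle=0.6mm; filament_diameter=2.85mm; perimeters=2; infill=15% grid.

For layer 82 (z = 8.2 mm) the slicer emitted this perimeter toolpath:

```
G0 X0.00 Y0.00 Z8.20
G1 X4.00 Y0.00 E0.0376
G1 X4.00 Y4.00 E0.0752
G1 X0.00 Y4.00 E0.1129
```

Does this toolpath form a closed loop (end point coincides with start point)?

Start point (G0): (0.00, 0.00). End point (last G1): the path does not return to the start — open.

no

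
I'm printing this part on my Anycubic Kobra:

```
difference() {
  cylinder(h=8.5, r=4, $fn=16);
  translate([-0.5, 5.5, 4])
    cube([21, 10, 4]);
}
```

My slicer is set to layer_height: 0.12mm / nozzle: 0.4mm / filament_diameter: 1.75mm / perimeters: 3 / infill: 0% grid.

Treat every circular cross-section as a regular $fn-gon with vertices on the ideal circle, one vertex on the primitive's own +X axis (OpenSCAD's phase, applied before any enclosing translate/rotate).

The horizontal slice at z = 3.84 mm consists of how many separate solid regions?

At z = 3.84 mm: the r=4 cylinder contributes a regular 16-gon of circumradius 4; the cube at (-0.5, 5.5) is not intersected at this z (z outside [4, 8]); Taking the first minus the rest: none of the subtracted shapes is present at this height, so the r=4 cylinder is unchanged — 1 connected region. The result has 1 disconnected region.

1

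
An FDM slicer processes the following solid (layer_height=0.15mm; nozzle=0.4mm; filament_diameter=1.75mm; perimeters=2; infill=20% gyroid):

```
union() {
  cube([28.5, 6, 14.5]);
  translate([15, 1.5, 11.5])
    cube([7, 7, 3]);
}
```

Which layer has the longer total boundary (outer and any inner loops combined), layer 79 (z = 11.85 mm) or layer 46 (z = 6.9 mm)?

Layer 79 (z = 11.85): the 28.5×6 cube contributes its full rectangle (perimeter 69.00 mm); the 7×7 cube at (15, 1.5) contributes its full rectangle (perimeter 28.00 mm); Merging all regions: the regions partially overlap (shared area 31.50 mm²), so the edge portions inside another operand are dropped and the merged outline is re-measured after clipping — boundary = 74.00 mm. So its perimeter = 74.00 mm. Layer 46 (z = 6.9): the cube is present — its section is the full 28.5×6 rectangle (perimeter 69.00 mm); the cube at (15, 1.5) does not reach this height (z outside [11.5, 14.5]); Merging all regions: only the 28.5×6 cube is present, so the union is just that shape — boundary = 69.00 mm. So its perimeter = 69.00 mm. Layer 79 is larger (74.00 vs 69.00 mm).

layer 79 (z = 11.85 mm)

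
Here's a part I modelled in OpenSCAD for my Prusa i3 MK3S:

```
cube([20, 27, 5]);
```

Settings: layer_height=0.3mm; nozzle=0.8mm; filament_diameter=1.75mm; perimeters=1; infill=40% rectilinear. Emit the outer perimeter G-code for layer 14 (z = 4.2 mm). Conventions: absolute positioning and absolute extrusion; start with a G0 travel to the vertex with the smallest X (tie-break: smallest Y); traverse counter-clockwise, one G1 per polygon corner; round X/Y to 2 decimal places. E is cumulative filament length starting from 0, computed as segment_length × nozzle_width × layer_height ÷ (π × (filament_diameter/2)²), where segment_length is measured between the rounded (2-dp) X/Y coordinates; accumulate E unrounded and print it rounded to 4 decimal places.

At z = 4.2 mm: the cube is present — its section is the full 20×27 rectangle. The outline is a single polygon with 4 vertices. Extrusion per mm of travel: 0.8 × 0.3 / (π × 0.875²) = 0.099780. Accumulating E over each segment gives final E = 9.3794.

G0 X0.00 Y0.00 Z4.20
G1 X20.00 Y0.00 E1.9956
G1 X20.00 Y27.00 E4.6897
G1 X0.00 Y27.00 E6.6853
G1 X0.00 Y0.00 E9.3794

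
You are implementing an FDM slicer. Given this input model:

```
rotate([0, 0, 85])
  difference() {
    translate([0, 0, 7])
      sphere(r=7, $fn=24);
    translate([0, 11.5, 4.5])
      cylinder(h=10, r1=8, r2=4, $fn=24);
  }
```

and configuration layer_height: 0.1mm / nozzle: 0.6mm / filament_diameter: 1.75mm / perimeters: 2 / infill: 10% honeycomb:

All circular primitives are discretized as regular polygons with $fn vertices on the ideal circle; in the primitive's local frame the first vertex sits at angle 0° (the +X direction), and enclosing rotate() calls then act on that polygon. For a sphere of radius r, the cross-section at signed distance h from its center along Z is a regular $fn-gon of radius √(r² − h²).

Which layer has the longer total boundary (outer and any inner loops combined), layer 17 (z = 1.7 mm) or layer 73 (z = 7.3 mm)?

Layer 17 (z = 1.7): the r=7 sphere contributes a regular 24-gon of circumradius √(7²−5.3²) = 4.573 (perimeter = 2·24·4.573·sin(180°/24) = 28.65 mm); the cone at (0, 11.5) is not intersected at this z (z outside [4.5, 14.5]); Taking the first minus the rest: none of the subtracted shapes is present at this height, so the r=7 sphere is unchanged — boundary = 28.65 mm; (rotated 85° about Z; rotation is an isometry so areas/perimeters/island counts are preserved). So its perimeter = 28.65 mm. Layer 73 (z = 7.3): the r=7 sphere contributes a regular 24-gon of circumradius √(7²−0.3²) = 6.994 (perimeter = 2·24·6.994·sin(180°/24) = 43.82 mm); the cone at (0, 11.5) contributes a regular 24-gon of circumradius 6.880 (interpolated between r1=8 and r2=4 at t=0.280) (perimeter = 2·24·6.880·sin(180°/24) = 43.10 mm); Taking the first minus the rest: starting from the r=7 sphere, the cone at (0, 11.5) partially overlaps it — only the 11.89 mm² overlap (of its 147.01 mm²) is removed, clipping the outline — boundary = 43.84 mm; (whole slice rotated 85° about Z — lengths, areas and connectivity unchanged). So its perimeter = 43.84 mm. Layer 73 is larger (43.84 vs 28.65 mm).

layer 73 (z = 7.3 mm)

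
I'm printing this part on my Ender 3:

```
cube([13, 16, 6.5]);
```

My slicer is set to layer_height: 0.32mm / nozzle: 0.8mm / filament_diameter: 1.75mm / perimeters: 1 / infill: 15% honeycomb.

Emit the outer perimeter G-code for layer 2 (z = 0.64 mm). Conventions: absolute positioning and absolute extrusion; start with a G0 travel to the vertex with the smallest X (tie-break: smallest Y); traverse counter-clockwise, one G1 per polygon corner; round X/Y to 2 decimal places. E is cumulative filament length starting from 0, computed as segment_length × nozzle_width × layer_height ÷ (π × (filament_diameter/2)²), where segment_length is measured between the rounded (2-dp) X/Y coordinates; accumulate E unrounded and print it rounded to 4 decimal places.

G0 X0.00 Y0.00 Z0.64
G1 X13.00 Y0.00 E1.3836
G1 X13.00 Y16.00 E3.0865
G1 X0.00 Y16.00 E4.4702
G1 X0.00 Y0.00 E6.1731

At z = 0.64 mm: the cube is present — its section is the full 13×16 rectangle. The outline is a single polygon with 4 vertices. Extrusion per mm of travel: 0.8 × 0.32 / (π × 0.875²) = 0.106432. Accumulating E over each segment gives final E = 6.1731.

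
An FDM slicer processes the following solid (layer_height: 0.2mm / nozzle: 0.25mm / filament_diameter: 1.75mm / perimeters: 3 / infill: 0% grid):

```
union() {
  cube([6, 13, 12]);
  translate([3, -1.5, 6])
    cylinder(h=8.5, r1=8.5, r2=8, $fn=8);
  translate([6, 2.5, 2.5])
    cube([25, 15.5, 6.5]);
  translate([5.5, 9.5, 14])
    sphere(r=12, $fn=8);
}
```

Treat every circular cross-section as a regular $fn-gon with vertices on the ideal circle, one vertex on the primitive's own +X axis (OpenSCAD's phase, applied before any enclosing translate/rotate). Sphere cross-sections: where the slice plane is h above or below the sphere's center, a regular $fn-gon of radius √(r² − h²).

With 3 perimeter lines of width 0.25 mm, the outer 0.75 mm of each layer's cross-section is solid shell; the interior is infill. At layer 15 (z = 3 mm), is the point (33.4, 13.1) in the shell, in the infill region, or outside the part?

At z = 3 mm: the 6×13 cube contributes its full rectangle; the cone at (3, -1.5) does not reach this height (z outside [6, 14.5]); the 25×15.5 cube at (6, 2.5) contributes its full rectangle; the r=12 sphere at (5.5, 9.5) contributes a regular 8-gon of circumradius √(12²−11²) = 4.796; Taking the union: the regions partially overlap (shared area 62.43 mm²), so overlapping operands fuse into one piece — 1 connected region. Overall, the cross-section is a single solid region. The nearest boundary edge runs (31.00, 18.00)→(31.00, 2.50); distance from the point to it = 2.40 mm. The point is not inside any of the regions above, so it lies outside the cross-section (2.40 mm from the nearest boundary).

outside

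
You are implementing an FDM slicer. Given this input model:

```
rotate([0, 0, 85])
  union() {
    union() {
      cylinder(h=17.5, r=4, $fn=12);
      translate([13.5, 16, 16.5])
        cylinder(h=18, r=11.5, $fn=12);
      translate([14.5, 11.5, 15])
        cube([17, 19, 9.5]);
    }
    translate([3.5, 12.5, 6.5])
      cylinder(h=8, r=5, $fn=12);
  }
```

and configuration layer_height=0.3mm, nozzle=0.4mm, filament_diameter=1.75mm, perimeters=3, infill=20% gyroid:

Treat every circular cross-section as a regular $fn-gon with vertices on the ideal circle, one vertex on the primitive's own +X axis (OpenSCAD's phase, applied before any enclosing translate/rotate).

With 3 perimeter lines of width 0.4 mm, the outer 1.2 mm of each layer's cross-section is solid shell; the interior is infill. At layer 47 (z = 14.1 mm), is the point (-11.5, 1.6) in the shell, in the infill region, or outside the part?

At z = 14.1 mm: the r=4 cylinder gives a regular 12-gon of circumradius 4 (constant along its height); the cylinder at (13.5, 16) is not intersected at this z (z outside [16.5, 34.5]); the cube at (14.5, 11.5) is not intersected at this z (z outside [15, 24.5]); Merging all regions: only the r=4 cylinder is present, so the union is just that shape — 1 connected region; the cylinder at (3.5, 12.5): section is a regular 12-gon, circumradius r=5; Combining (union): the 2 present regions are separate (no shared area or edge), so areas and boundary lengths simply add and each stays a separate island — 2 connected regions; (whole slice rotated 85° about Z — lengths, areas and connectivity unchanged). Overall, the cross-section has 2 separate islands. Undo the 85° rotation: the query point maps to (0.592, 11.596) in the un-rotated model frame. The nearest boundary edge runs (-0.83, 10.00)→(-1.50, 12.50); distance from the point to it = 1.79 mm. (Shell/infill is judged within the island containing the point — the largest one.) The point is inside the cross-section and 1.79 mm from the nearest boundary — more than the 1.2 mm shell width (3 × 0.4), so it's in the infill interior.

infill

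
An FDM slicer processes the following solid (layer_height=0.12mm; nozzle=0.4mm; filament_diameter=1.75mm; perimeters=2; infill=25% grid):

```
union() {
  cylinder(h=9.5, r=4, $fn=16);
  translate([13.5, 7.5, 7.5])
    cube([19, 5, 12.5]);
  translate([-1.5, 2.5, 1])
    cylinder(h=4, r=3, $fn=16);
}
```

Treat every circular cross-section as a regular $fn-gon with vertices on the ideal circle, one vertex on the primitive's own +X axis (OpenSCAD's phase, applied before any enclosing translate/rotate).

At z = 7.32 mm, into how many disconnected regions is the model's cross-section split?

1

At z = 7.32 mm: the cylinder: section is a regular 16-gon, circumradius r=4; the cube at (13.5, 7.5) is absent (z outside [7.5, 20]); the cylinder at (-1.5, 2.5) is not intersected at this z (z outside [1, 5]); Combining (union): only the r=4 cylinder is present, so the union is just that shape — 1 connected region. The result has 1 disconnected region.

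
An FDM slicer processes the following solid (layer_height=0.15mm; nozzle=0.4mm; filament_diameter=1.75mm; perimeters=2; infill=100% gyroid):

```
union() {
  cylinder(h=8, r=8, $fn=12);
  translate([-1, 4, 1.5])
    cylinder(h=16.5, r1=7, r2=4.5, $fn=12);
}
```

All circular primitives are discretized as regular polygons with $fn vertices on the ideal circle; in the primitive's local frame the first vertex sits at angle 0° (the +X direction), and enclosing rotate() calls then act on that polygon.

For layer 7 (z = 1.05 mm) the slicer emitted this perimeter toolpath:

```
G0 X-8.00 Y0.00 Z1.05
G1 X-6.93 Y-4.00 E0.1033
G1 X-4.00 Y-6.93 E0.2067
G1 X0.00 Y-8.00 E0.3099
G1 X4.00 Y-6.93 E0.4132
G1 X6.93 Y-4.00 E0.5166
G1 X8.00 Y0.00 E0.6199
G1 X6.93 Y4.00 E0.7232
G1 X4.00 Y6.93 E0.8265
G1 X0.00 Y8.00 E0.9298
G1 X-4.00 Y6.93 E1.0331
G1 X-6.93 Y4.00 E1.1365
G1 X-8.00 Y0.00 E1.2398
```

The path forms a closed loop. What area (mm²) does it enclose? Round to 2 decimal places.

192.05 mm²

Apply the shoelace formula to the sequence of (X, Y) vertices; enclosed area = 192.05 mm².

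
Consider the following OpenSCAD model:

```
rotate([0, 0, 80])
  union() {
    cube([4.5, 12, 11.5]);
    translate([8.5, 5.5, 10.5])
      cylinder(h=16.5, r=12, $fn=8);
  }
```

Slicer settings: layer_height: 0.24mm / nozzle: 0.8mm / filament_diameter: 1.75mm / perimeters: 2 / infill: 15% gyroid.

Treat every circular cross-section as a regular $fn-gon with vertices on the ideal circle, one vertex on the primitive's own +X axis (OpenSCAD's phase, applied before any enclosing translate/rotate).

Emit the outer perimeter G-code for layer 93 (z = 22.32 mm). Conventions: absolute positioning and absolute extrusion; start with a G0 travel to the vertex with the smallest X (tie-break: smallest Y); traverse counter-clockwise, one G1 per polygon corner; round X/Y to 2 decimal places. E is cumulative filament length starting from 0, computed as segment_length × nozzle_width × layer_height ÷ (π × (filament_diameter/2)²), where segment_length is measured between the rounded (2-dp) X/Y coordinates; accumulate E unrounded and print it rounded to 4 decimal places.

G0 X-15.76 Y11.41 Z22.32
G1 X-13.77 Y2.44 E0.7334
G1 X-6.02 Y-2.49 E1.4666
G1 X2.94 Y-0.50 E2.1993
G1 X7.88 Y7.24 E2.9322
G1 X5.89 Y16.21 E3.6657
G1 X-1.86 Y21.14 E4.3989
G1 X-10.82 Y19.16 E5.1314
G1 X-15.76 Y11.41 E5.8650

At z = 22.32 mm: the cube does not reach this height (z outside [0, 11.5]); the r=12 cylinder at (8.5, 5.5) gives a regular 8-gon of circumradius 12 (constant along its height); Combining (union): only the r=12 cylinder at (8.5, 5.5) is present, so the union is just that shape — 1 connected region; (rotated 80° about Z; rotation is an isometry so areas/perimeters/island counts are preserved). The outline is a single polygon with 8 vertices. Extrusion per mm of travel: 0.8 × 0.24 / (π × 0.875²) = 0.079824. Accumulating E over each segment gives final E = 5.8650.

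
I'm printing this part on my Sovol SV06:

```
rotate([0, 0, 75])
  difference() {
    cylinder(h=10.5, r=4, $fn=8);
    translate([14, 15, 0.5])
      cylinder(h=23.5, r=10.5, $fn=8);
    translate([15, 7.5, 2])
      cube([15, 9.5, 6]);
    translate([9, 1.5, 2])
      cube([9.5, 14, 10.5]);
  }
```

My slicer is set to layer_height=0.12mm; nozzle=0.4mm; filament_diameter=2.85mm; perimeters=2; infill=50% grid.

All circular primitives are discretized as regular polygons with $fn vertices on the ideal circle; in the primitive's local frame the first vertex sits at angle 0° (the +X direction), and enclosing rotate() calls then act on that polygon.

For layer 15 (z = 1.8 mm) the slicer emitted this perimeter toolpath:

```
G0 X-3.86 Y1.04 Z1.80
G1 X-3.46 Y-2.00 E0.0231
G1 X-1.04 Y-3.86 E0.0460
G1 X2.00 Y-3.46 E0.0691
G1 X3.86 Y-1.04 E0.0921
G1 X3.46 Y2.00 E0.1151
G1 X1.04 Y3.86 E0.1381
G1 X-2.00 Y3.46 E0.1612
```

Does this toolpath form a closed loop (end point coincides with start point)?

Start point (G0): (-3.86, 1.04). End point (last G1): the path does not return to the start — open.

no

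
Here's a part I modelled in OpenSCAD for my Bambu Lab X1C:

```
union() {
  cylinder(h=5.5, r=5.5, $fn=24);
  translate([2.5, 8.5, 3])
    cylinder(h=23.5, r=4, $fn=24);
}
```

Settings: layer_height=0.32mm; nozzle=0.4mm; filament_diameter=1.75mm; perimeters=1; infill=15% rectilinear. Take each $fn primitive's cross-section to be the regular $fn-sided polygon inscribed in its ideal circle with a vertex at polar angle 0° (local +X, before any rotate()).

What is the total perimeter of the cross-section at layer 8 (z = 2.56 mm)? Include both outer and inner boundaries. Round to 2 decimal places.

At z = 2.56 mm: the r=5.5 cylinder contributes a regular 24-gon of circumradius 5.5 (perimeter = 2·24·5.500·sin(180°/24) = 34.46 mm); the cylinder at (2.5, 8.5) does not reach this height (z outside [3, 26.5]); Taking the union: only the r=5.5 cylinder is present, so the union is just that shape — boundary = 34.46 mm. Overall, the cross-section is a single solid region. Total boundary length (outer) = 34.46 mm.

34.46 mm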